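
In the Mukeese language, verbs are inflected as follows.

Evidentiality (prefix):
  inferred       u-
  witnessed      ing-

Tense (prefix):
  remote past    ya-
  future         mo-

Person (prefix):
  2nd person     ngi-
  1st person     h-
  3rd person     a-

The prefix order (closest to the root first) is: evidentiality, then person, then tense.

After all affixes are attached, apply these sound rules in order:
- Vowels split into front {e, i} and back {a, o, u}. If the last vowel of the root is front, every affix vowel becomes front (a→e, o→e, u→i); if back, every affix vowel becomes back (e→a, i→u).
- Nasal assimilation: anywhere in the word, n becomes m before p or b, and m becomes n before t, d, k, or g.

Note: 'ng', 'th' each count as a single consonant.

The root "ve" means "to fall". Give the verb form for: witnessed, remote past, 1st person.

Attach evidentiality witnessed ing- → ingve.
Attach person 1st person h- → hingve.
Attach tense remote past ya- → yahingve.
Apply vowel harmony: yahingve → yehingve.
Nasal assimilation: no change.

yehingve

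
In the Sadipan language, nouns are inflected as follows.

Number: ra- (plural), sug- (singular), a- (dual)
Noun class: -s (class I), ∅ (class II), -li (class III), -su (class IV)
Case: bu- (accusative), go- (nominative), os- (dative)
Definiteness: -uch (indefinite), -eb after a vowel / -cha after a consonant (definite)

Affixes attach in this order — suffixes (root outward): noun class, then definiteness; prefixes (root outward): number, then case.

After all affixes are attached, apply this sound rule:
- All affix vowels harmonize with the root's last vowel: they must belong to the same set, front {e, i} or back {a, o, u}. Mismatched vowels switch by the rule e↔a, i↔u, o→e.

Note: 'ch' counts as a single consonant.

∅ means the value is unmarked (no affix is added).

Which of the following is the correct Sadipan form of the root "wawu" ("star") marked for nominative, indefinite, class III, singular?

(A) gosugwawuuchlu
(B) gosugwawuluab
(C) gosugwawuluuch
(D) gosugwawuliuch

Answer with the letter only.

Attach number singular sug- → sugwawu.
Attach case nominative go- → gosugwawu.
Attach noun class class III -li → gosugwawuli.
Attach definiteness indefinite -uch → gosugwawuliuch.
Apply vowel harmony: gosugwawuliuch → gosugwawuluuch.
So the correct form is gosugwawuluuch, option (C).
(B) gosugwawuluab is wrong: it uses definite instead of indefinite for definiteness.
(D) gosugwawuliuch is wrong: it fails to apply the sound rule(s).
(A) gosugwawuuchlu is wrong: it has the affixes in the wrong order.

C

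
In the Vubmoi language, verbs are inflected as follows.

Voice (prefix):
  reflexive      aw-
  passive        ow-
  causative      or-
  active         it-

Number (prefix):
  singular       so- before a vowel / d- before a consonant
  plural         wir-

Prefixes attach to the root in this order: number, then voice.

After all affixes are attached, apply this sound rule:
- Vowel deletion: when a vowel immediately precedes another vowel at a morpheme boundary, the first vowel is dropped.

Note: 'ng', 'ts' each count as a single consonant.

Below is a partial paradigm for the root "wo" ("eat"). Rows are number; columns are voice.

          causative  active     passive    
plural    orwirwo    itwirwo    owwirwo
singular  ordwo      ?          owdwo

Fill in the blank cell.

itdwo

Attach number singular d- (before consonant 'w') → dwo.
Attach voice active it- → itdwo.
Vowel deletion: no change.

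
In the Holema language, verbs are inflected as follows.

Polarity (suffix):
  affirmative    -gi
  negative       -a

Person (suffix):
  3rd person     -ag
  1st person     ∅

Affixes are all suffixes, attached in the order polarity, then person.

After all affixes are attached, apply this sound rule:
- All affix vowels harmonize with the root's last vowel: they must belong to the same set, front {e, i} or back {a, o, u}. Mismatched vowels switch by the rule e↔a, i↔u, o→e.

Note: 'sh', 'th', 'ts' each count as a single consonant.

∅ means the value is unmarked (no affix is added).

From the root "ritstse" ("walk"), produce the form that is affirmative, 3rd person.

Attach polarity affirmative -gi → ritstsegi.
Attach person 3rd person -ag → ritstsegiag.
Apply vowel harmony: ritstsegiag → ritstsegieg.

ritstsegieg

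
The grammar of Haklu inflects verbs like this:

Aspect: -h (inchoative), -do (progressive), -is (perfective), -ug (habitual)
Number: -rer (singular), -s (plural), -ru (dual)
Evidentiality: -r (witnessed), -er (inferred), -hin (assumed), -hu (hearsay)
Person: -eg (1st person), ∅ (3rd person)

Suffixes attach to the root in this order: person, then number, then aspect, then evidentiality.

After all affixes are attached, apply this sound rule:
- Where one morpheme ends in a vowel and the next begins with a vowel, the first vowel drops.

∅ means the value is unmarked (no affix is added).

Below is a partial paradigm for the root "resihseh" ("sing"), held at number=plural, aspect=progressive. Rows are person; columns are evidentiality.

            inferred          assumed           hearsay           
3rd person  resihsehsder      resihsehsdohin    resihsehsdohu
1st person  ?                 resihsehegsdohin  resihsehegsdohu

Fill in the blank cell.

Attach person 1st person -eg → resihseheg.
Attach number plural -s → resihsehegs.
Attach aspect progressive -do → resihsehegsdo.
Attach evidentiality inferred -er → resihsehegsdoer.
Apply vowel deletion: resihsehegsdoer → resihsehegsder.

resihsehegsder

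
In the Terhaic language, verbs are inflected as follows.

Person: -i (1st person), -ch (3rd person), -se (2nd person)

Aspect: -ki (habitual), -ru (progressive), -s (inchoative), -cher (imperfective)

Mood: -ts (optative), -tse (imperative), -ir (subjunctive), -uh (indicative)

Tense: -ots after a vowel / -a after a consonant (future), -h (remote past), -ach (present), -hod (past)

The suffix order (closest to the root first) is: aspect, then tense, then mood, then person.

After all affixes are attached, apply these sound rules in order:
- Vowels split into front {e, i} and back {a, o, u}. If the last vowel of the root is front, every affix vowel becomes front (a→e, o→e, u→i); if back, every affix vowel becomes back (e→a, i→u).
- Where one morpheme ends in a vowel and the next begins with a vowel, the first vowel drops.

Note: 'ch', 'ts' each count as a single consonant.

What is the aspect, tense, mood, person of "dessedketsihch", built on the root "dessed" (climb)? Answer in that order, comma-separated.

Segment: dessed-ki-ots-uh-ch.
aspect: -ki → habitual.
tense: -ots/a → future.
mood: -uh → indicative.
person: -ch → 3rd person.

habitual, future, indicative, 3rd person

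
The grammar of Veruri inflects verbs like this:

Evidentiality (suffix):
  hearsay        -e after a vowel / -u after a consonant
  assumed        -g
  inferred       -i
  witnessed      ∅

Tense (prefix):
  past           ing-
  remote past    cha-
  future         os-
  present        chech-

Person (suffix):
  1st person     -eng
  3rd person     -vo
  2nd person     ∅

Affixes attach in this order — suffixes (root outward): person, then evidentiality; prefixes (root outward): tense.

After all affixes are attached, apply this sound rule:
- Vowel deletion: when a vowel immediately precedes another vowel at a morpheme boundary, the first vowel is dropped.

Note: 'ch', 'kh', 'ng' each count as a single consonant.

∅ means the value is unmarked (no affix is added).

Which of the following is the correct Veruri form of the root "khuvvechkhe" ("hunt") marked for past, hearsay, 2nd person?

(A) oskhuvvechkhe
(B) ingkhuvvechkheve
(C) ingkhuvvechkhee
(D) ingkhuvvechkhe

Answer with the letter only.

person = 2nd person: zero marking, form stays khuvvechkhe.
Attach tense past ing- → ingkhuvvechkhe.
Attach evidentiality hearsay -e (after vowel 'e') → ingkhuvvechkhee.
Apply vowel deletion: ingkhuvvechkhee → ingkhuvvechkhe.
So the correct form is ingkhuvvechkhe, option (D).
(A) oskhuvvechkhe is wrong: it uses future instead of past for tense.
(B) ingkhuvvechkheve is wrong: it uses 3rd person instead of 2nd person for person.
(C) ingkhuvvechkhee is wrong: it fails to apply the sound rule(s).

D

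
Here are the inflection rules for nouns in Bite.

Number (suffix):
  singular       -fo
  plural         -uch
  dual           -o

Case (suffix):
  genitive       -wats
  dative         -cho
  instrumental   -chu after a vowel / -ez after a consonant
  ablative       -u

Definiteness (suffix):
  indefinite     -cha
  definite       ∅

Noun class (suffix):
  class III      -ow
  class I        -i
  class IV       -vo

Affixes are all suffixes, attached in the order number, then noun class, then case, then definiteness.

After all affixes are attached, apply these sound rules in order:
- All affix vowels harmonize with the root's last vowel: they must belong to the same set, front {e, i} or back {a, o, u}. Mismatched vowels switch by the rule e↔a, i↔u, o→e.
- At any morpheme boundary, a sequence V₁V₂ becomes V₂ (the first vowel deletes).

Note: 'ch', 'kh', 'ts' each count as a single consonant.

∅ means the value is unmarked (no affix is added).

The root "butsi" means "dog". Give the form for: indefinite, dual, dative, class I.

Attach number dual -o → butsio.
Attach noun class class I -i → butsioi.
Attach case dative -cho → butsioicho.
Attach definiteness indefinite -cha → butsioichocha.
Apply vowel harmony: butsioichocha → butsieicheche.
Apply vowel deletion: butsieicheche → butsicheche.

butsicheche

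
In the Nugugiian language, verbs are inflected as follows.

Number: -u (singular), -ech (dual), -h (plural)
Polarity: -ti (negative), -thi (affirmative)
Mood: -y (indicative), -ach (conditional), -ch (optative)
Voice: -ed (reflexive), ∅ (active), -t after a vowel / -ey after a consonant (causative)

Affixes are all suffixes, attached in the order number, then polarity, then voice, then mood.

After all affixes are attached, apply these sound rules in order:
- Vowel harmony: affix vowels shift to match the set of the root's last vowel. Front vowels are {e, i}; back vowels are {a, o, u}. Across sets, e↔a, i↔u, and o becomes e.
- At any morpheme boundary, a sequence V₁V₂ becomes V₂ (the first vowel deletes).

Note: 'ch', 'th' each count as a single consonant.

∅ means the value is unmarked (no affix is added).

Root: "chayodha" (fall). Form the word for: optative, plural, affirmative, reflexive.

chayodhahthadch

Attach number plural -h → chayodhah.
Attach polarity affirmative -thi → chayodhahthi.
Attach voice reflexive -ed → chayodhahthied.
Attach mood optative -ch → chayodhahthiedch.
Apply vowel harmony: chayodhahthiedch → chayodhahthuadch.
Apply vowel deletion: chayodhahthuadch → chayodhahthadch.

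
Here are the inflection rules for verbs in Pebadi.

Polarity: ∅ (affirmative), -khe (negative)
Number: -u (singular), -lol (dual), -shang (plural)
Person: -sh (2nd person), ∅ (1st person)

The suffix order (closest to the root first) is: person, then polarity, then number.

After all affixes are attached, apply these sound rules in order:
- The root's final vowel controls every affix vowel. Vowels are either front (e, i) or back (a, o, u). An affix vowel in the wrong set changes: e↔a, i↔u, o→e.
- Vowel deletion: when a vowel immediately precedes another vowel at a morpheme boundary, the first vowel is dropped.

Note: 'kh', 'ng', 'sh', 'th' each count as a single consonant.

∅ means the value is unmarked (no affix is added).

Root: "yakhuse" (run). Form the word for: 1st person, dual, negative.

yakhusekhelel

person = 1st person: zero marking, form stays yakhuse.
Attach polarity negative -khe → yakhusekhe.
Attach number dual -lol → yakhusekhelol.
Apply vowel harmony: yakhusekhelol → yakhusekhelel.
Vowel deletion: no change.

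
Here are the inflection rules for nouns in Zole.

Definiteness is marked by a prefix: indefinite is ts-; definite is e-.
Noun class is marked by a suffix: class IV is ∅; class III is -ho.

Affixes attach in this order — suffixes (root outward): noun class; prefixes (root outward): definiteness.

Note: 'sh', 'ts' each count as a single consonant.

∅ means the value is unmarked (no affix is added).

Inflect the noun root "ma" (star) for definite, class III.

Attach definiteness definite e- → ema.
Attach noun class class III -ho → emaho.

emaho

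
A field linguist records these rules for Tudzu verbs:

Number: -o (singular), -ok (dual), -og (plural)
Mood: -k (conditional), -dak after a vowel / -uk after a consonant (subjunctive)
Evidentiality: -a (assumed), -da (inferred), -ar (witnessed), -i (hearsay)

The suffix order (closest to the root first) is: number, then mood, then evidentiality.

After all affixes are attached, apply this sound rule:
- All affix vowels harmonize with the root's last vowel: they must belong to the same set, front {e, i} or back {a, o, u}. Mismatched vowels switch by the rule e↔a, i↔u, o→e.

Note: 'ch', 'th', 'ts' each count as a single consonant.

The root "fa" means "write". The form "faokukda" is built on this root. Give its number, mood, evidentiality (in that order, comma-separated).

Segment: fa-ok-uk-da.
number: -ok → dual.
mood: -dak/uk → subjunctive.
evidentiality: -da → inferred.

dual, subjunctive, inferred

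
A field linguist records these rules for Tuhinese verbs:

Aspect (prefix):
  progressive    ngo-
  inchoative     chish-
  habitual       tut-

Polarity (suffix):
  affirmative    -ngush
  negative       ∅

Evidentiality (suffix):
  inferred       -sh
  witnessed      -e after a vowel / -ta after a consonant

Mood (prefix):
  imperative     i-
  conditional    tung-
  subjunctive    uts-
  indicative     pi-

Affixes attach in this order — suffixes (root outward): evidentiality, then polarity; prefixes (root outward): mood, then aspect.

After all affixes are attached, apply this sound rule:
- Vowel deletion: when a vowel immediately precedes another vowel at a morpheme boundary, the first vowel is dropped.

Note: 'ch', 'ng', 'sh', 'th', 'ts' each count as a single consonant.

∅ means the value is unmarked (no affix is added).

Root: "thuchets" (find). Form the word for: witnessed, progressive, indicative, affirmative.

ngopithuchetstangush

Attach evidentiality witnessed -ta (after consonant 'ts') → thuchetsta.
Attach polarity affirmative -ngush → thuchetstangush.
Attach mood indicative pi- → pithuchetstangush.
Attach aspect progressive ngo- → ngopithuchetstangush.
Vowel deletion: no change.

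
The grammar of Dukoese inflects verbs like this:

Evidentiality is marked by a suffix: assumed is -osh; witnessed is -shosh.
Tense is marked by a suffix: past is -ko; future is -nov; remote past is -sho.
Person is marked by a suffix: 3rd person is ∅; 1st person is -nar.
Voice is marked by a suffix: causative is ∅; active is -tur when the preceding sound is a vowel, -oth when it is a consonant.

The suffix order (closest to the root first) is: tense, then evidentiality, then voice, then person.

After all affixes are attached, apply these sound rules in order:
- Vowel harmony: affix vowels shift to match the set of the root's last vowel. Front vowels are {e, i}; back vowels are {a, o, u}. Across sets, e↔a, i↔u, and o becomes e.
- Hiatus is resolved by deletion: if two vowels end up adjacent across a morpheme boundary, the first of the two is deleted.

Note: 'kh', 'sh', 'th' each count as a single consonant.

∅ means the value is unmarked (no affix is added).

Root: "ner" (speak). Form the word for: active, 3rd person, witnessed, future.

Attach tense future -nov → nernov.
Attach evidentiality witnessed -shosh → nernovshosh.
Attach voice active -oth (after consonant 'sh') → nernovshoshoth.
person = 3rd person: zero marking, form stays nernovshoshoth.
Apply vowel harmony: nernovshoshoth → nernevshesheth.
Vowel deletion: no change.

nernevshesheth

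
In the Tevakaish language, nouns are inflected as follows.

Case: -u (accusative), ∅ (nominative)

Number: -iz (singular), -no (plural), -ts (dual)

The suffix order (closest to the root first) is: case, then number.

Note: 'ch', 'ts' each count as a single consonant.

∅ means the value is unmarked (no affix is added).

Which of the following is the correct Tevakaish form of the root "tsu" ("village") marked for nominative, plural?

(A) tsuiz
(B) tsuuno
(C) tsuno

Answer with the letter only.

case = nominative: zero marking, form stays tsu.
Attach number plural -no → tsuno.
So the correct form is tsuno, option (C).
(A) tsuiz is wrong: it uses singular instead of plural for number.
(B) tsuuno is wrong: it uses accusative instead of nominative for case.

C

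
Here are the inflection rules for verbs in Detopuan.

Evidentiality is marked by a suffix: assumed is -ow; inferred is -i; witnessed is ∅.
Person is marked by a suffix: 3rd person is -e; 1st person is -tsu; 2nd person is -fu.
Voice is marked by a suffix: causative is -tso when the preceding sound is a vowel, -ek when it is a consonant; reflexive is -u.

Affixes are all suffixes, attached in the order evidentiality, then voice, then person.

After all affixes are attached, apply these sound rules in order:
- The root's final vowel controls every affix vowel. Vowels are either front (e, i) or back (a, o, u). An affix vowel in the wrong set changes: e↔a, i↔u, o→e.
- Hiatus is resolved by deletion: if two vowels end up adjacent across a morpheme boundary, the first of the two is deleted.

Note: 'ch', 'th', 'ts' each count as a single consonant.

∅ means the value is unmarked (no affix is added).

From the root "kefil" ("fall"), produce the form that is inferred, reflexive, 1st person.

kefilitsi

Attach evidentiality inferred -i → kefili.
Attach voice reflexive -u → kefiliu.
Attach person 1st person -tsu → kefiliutsu.
Apply vowel harmony: kefiliutsu → kefiliitsi.
Apply vowel deletion: kefiliitsi → kefilitsi.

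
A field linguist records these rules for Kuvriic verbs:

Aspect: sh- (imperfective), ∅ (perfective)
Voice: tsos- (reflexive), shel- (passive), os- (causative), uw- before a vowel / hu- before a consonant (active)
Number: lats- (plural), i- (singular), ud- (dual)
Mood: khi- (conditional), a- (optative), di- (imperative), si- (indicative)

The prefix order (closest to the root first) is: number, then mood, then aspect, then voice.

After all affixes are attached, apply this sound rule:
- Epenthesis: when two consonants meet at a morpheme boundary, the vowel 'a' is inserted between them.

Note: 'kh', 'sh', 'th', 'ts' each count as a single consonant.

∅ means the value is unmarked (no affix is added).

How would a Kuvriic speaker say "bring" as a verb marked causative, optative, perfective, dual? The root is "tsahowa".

Attach number dual ud- → udtsahowa.
Attach mood optative a- → audtsahowa.
aspect = perfective: zero marking, form stays audtsahowa.
Attach voice causative os- → osaudtsahowa.
Apply epenthesis: osaudtsahowa → osaudatsahowa.

osaudatsahowa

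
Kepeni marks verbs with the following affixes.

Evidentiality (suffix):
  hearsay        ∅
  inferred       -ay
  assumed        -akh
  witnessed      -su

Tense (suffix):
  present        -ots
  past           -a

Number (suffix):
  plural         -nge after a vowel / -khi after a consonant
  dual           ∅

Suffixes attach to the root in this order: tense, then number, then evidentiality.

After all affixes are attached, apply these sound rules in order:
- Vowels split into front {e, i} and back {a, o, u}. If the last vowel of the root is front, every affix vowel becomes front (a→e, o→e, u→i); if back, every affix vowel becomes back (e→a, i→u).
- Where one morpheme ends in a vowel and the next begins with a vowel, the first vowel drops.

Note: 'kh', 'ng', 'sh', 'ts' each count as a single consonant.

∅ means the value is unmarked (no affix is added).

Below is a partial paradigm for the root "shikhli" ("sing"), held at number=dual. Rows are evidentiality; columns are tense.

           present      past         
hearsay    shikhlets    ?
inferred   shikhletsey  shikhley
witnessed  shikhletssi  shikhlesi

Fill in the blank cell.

Attach tense past -a → shikhlia.
number = dual: zero marking, form stays shikhlia.
evidentiality = hearsay: zero marking, form stays shikhlia.
Apply vowel harmony: shikhlia → shikhlie.
Apply vowel deletion: shikhlie → shikhle.

shikhle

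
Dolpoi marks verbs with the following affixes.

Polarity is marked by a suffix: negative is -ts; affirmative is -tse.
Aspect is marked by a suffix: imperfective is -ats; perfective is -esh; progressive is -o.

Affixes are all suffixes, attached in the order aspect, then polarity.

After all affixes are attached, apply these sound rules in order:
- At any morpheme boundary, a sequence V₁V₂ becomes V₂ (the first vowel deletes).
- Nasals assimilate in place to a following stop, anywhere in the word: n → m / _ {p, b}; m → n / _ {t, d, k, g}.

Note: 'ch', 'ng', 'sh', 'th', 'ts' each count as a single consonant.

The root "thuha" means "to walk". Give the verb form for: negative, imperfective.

Attach aspect imperfective -ats → thuhaats.
Attach polarity negative -ts → thuhaatsts.
Apply vowel deletion: thuhaatsts → thuhatsts.
Nasal assimilation: no change.

thuhatsts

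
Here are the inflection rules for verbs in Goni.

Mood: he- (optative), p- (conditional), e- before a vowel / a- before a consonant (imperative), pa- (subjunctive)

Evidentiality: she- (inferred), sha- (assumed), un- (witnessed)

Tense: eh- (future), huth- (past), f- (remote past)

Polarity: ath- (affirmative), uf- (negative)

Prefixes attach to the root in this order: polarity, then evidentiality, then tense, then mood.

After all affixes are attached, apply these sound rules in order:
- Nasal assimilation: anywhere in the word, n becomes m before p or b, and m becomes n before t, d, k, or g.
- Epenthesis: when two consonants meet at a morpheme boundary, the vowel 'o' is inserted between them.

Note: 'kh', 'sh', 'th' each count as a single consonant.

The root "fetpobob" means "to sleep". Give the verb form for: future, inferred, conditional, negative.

pehosheufofetpobob

Attach polarity negative uf- → uffetpobob.
Attach evidentiality inferred she- → sheuffetpobob.
Attach tense future eh- → ehsheuffetpobob.
Attach mood conditional p- → pehsheuffetpobob.
Nasal assimilation: no change.
Apply epenthesis: pehsheuffetpobob → pehosheufofetpobob.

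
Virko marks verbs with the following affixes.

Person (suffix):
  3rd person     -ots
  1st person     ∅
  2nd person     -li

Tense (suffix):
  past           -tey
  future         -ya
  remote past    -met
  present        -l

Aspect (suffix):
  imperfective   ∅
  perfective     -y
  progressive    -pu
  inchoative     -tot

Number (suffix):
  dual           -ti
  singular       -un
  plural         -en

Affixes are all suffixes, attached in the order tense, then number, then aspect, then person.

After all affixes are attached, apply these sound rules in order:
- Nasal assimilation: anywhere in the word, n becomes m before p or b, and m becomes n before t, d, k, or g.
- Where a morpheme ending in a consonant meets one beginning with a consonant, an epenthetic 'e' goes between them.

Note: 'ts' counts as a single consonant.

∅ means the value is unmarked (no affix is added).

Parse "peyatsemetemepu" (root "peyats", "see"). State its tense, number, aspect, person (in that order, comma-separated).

remote past, plural, progressive, 1st person

Segment: peyats-met-en-pu.
tense: -met → remote past.
number: -en → plural.
aspect: -pu → progressive.
person: ∅ → 1st person.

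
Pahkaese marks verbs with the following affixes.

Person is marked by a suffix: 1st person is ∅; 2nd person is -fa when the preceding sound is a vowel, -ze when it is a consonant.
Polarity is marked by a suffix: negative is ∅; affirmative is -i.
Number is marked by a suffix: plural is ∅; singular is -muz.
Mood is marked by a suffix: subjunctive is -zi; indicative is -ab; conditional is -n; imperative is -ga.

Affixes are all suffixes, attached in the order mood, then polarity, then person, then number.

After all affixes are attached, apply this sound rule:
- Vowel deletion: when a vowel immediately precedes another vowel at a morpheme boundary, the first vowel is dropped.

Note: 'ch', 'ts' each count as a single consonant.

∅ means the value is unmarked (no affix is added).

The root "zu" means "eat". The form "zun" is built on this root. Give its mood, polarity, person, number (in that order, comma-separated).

Segment: zu-n.
mood: -n → conditional.
polarity: ∅ → negative.
person: ∅ → 1st person.
number: ∅ → plural.

conditional, negative, 1st person, plural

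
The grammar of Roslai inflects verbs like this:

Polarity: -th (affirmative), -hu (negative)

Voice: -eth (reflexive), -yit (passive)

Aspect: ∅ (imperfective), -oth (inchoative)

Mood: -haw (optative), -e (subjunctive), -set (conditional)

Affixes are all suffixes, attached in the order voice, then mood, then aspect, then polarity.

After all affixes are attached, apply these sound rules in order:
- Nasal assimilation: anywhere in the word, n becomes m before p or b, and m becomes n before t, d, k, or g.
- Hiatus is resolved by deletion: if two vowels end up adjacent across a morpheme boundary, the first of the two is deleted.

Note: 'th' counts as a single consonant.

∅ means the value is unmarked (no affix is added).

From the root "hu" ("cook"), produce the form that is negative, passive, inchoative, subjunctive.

huyitothhu

Attach voice passive -yit → huyit.
Attach mood subjunctive -e → huyite.
Attach aspect inchoative -oth → huyiteoth.
Attach polarity negative -hu → huyiteothhu.
Nasal assimilation: no change.
Apply vowel deletion: huyiteothhu → huyitothhu.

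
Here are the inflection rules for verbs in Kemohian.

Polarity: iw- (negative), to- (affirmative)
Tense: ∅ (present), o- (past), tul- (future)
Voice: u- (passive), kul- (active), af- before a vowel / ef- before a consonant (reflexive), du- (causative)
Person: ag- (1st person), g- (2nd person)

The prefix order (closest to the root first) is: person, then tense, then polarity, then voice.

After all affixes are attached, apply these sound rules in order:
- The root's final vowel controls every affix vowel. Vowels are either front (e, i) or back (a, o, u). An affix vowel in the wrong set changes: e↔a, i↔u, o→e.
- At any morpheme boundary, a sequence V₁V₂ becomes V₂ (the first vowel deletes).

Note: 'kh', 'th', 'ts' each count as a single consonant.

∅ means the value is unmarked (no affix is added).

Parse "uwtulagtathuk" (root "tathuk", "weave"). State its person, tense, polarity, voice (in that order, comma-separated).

1st person, future, negative, passive

Segment: u-iw-tul-ag-tathuk.
person: ag- → 1st person.
tense: tul- → future.
polarity: iw- → negative.
voice: u- → passive.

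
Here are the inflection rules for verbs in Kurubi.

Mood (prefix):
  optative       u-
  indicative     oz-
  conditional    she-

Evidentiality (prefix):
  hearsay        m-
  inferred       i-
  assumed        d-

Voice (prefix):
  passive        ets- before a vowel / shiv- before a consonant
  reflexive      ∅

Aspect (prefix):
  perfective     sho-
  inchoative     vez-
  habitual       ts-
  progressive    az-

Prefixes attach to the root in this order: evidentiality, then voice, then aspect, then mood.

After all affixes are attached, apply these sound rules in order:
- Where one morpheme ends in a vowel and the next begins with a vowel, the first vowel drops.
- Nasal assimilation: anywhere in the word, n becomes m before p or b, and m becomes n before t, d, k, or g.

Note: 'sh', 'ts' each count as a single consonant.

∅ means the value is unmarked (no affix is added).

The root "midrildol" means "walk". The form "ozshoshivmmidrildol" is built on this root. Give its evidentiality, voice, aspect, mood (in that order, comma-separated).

hearsay, passive, perfective, indicative

Segment: oz-sho-shiv-m-midrildol.
evidentiality: m- → hearsay.
voice: ets/shiv- → passive.
aspect: sho- → perfective.
mood: oz- → indicative.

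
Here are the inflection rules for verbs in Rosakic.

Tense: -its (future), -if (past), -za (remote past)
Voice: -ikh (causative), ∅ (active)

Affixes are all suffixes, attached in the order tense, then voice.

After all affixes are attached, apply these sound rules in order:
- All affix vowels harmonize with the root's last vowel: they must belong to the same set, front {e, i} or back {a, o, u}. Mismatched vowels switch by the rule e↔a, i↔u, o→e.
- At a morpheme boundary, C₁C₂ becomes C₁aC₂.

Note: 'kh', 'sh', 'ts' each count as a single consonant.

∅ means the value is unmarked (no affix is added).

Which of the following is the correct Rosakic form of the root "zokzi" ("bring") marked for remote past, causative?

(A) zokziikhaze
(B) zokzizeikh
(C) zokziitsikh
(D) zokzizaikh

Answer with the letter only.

Attach tense remote past -za → zokziza.
Attach voice causative -ikh → zokzizaikh.
Apply vowel harmony: zokzizaikh → zokzizeikh.
Epenthesis: no change.
So the correct form is zokzizeikh, option (B).
(D) zokzizaikh is wrong: it fails to apply the sound rule(s).
(A) zokziikhaze is wrong: it has the affixes in the wrong order.
(C) zokziitsikh is wrong: it uses future instead of remote past for tense.

B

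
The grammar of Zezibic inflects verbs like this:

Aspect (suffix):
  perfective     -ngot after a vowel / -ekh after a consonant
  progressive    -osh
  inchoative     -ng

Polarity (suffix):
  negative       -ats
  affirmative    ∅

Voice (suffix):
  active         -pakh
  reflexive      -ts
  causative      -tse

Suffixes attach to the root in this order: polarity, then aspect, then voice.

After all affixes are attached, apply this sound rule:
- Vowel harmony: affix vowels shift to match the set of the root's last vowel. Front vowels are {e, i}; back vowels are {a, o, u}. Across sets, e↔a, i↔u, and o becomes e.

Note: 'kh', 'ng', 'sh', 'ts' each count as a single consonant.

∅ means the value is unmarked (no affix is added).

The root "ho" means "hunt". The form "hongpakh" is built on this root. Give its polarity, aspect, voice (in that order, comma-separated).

Segment: ho-ng-pakh.
polarity: ∅ → affirmative.
aspect: -ng → inchoative.
voice: -pakh → active.

affirmative, inchoative, active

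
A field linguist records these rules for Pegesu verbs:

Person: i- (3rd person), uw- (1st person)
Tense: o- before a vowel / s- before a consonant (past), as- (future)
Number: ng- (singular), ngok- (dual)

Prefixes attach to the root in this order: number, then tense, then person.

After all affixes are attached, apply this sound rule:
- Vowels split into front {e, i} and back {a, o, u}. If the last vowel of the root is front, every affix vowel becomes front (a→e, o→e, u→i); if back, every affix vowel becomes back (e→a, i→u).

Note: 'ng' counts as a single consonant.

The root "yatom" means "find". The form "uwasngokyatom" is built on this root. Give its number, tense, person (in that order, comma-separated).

Segment: uw-as-ngok-yatom.
number: ngok- → dual.
tense: as- → future.
person: uw- → 1st person.

dual, future, 1st person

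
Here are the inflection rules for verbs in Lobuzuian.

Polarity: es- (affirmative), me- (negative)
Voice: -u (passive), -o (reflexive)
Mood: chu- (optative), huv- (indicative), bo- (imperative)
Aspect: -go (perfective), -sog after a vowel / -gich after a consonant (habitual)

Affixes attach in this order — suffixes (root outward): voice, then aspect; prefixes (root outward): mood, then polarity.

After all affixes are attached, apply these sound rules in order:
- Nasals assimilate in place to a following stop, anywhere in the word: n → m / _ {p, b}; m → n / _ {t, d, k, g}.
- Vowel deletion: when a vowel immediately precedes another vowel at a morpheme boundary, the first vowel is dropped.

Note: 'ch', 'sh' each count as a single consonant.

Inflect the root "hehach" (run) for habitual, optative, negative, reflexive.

Attach mood optative chu- → chuhehach.
Attach voice reflexive -o → chuhehacho.
Attach polarity negative me- → mechuhehacho.
Attach aspect habitual -sog (after vowel 'o') → mechuhehachosog.
Nasal assimilation: no change.
Vowel deletion: no change.

mechuhehachosog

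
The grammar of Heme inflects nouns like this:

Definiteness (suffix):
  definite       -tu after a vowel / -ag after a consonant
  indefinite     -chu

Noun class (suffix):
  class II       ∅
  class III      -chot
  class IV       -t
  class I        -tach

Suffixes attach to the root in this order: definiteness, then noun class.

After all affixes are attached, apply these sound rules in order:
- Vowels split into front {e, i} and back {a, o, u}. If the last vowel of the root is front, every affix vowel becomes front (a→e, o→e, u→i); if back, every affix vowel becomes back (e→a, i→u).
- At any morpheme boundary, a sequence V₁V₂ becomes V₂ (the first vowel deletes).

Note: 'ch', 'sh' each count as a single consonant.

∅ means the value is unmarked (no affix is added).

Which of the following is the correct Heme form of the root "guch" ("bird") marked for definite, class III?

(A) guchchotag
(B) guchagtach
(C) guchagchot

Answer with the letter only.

Attach definiteness definite -ag (after consonant 'ch') → guchag.
Attach noun class class III -chot → guchagchot.
Vowel harmony: no change.
Vowel deletion: no change.
So the correct form is guchagchot, option (C).
(A) guchchotag is wrong: it has the affixes in the wrong order.
(B) guchagtach is wrong: it uses class I instead of class III for noun class.

C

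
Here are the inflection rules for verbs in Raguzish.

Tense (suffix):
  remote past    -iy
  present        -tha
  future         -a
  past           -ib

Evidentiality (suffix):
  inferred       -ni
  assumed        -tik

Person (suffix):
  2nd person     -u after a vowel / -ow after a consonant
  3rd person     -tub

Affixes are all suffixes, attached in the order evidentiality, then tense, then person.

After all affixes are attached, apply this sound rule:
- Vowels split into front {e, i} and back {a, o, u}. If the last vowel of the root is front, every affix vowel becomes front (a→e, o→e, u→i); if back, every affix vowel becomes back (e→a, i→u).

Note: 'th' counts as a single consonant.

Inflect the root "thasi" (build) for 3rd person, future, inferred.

Attach evidentiality inferred -ni → thasini.
Attach tense future -a → thasinia.
Attach person 3rd person -tub → thasiniatub.
Apply vowel harmony: thasiniatub → thasinietib.

thasinietib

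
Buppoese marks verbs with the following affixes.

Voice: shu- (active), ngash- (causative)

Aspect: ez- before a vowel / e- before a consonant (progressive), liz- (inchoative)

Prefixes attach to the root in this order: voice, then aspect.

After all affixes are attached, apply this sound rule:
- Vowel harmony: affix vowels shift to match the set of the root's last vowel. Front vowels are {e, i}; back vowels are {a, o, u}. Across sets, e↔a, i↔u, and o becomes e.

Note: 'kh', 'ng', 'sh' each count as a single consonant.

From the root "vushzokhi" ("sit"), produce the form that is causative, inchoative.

Attach voice causative ngash- → ngashvushzokhi.
Attach aspect inchoative liz- → lizngashvushzokhi.
Apply vowel harmony: lizngashvushzokhi → lizngeshvushzokhi.

lizngeshvushzokhi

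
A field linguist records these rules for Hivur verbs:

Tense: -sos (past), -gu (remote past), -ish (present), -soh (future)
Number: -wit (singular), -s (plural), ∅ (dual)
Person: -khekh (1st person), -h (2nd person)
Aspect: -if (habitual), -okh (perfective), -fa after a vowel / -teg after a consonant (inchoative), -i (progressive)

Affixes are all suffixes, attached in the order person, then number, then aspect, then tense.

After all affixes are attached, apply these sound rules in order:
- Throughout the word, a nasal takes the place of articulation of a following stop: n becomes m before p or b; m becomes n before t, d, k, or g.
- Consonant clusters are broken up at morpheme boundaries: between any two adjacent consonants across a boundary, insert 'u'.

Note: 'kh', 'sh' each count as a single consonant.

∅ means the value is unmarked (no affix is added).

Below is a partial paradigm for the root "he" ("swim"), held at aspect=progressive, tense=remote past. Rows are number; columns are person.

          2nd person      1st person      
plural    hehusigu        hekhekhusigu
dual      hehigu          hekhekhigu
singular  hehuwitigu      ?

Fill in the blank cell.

hekhekhuwitigu

Attach person 1st person -khekh → hekhekh.
Attach number singular -wit → hekhekhwit.
Attach aspect progressive -i → hekhekhwiti.
Attach tense remote past -gu → hekhekhwitigu.
Nasal assimilation: no change.
Apply epenthesis: hekhekhwitigu → hekhekhuwitigu.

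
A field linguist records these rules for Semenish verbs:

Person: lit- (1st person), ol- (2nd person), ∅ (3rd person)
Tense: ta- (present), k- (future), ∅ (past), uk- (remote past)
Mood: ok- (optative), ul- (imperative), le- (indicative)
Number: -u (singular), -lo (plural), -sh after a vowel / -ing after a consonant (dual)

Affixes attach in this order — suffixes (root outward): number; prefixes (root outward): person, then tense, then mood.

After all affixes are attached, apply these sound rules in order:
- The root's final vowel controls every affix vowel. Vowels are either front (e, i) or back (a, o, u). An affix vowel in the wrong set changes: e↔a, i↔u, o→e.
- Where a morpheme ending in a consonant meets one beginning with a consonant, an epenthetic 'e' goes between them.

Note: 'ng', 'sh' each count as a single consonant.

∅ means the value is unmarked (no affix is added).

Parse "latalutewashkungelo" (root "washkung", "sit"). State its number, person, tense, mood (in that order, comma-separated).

plural, 1st person, present, indicative

Segment: le-ta-lit-washkung-lo.
number: -lo → plural.
person: lit- → 1st person.
tense: ta- → present.
mood: le- → indicative.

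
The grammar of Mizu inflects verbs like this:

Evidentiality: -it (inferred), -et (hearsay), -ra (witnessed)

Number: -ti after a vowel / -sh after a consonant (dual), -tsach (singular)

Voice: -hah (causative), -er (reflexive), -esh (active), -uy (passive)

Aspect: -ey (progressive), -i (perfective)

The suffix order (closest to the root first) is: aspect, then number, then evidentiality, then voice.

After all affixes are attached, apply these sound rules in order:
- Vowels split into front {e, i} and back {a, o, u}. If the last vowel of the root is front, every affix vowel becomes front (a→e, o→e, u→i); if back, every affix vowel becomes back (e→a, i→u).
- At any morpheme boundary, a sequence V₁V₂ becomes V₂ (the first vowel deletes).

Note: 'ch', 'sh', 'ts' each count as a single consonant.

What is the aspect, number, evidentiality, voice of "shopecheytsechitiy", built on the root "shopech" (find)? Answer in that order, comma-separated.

progressive, singular, inferred, passive

Segment: shopech-ey-tsach-it-uy.
aspect: -ey → progressive.
number: -tsach → singular.
evidentiality: -it → inferred.
voice: -uy → passive.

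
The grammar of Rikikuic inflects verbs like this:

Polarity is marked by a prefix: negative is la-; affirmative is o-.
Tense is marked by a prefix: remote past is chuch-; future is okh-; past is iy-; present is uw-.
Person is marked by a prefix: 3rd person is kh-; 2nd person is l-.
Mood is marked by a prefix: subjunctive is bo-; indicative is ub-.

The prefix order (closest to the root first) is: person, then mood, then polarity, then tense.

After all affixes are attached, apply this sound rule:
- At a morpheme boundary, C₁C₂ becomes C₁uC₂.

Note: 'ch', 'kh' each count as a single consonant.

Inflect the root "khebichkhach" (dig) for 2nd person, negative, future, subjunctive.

Attach person 2nd person l- → lkhebichkhach.
Attach mood subjunctive bo- → bolkhebichkhach.
Attach polarity negative la- → labolkhebichkhach.
Attach tense future okh- → okhlabolkhebichkhach.
Apply epenthesis: okhlabolkhebichkhach → okhulabolukhebichkhach.

okhulabolukhebichkhach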